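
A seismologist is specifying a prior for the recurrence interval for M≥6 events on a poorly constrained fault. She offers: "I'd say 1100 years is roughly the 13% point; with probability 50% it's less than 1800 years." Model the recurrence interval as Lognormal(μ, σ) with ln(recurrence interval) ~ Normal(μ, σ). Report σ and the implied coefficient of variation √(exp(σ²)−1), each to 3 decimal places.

σ ≈ 0.437, CV ≈ 0.459

If T ~ Lognormal(μ,σ) then ln T ~ Normal(μ,σ), so the p-quantile of ln T is μ + z_p·σ.
ln(1100) = 7.003 and ln(1800) = 7.496; z_{0.13} = -1.126, z_{0.5} = 0.
σ = (7.496 − 7.003)/(0 − (-1.126)) = 0.437.
μ = 7.003 − (-1.126)·0.437 = 7.496.
CV = √(exp(σ²)−1) = √(exp(0.1912)−1) = 0.459.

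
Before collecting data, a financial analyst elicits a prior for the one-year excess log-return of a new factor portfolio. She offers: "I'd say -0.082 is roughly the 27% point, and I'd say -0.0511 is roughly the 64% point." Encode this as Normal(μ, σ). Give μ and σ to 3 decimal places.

For Normal(μ,σ), the p-quantile is μ + z_p·σ. Here z_{0.27} = -0.6128, z_{0.64} = 0.3585.
So -0.082 = μ − 0.6128σ and -0.0511 = μ + 0.3585σ.
Subtracting: σ = (-0.0511 − -0.082)/(0.3585 − (-0.6128)) = 0.032.
Then μ = -0.082 − (-0.6128)·0.032 = -0.063.

μ = -0.063, σ = 0.032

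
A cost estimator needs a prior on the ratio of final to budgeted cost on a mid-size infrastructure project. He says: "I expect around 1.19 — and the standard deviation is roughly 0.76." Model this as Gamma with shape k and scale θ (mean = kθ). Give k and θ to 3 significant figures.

For Gamma(k, scale θ): mean = kθ, variance = kθ², so CV = 1/√k.
CV = SD/mean = 0.76/1.19 = 0.6387, hence k = 1/CV² = 2.45.
Then θ = mean/k = 1.19/2.45 = 0.485.

k ≈ 2.45, θ ≈ 0.485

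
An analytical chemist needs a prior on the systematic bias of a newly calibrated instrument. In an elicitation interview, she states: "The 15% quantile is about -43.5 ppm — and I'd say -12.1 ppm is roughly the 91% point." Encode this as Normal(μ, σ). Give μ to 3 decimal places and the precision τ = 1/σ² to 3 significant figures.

μ = -29.810, τ = 0.00573

For Normal(μ,σ), the p-quantile is μ + z_p·σ. Here z_{0.15} = -1.036, z_{0.91} = 1.341.
So -43.5 = μ − 1.036σ and -12.1 = μ + 1.341σ.
Subtracting: σ = (-12.1 − -43.5)/(1.341 − (-1.036)) = 13.209.
Then μ = -43.5 − (-1.036)·13.209 = -29.810.
Precision τ = 1/σ² = 1/13.21² = 0.00573.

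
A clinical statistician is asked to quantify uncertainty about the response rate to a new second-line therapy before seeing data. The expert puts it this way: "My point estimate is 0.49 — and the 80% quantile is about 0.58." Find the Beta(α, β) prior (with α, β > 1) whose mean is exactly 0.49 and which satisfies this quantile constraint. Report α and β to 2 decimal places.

α ≈ 10.75, β ≈ 11.19

With mean 0.49 fixed, write α = 0.49s, β = 0.51s where s = α+β.
Need P(θ < 0.58) = 0.8 under Beta(0.49s, 0.51s). Normal approximation: (q−m)/√(m(1−m)/s) ≈ z_{0.8} = 0.842, so s ≈ 0.49·0.51·(0.842)²/(0.58−0.49)² = 21.9.
At s = 21.9: P(θ<0.58) ≈ 0.799. Adjusting to match 0.8 gives s ≈ 21.95.
So α = 0.49·21.95 ≈ 10.75, β = 0.51·21.95 ≈ 11.19.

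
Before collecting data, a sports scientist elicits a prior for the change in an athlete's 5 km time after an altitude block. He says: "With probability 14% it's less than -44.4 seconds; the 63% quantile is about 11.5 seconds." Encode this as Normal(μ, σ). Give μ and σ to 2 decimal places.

For Normal(μ,σ), the p-quantile is μ + z_p·σ. Here z_{0.14} = -1.08, z_{0.63} = 0.3319.
So -44.4 = μ − 1.08σ and 11.5 = μ + 0.3319σ.
Subtracting: σ = (11.5 − -44.4)/(0.3319 − (-1.08)) = 39.58.
Then μ = -44.4 − (-1.08)·39.58 = -1.64.

μ = -1.64, σ = 39.58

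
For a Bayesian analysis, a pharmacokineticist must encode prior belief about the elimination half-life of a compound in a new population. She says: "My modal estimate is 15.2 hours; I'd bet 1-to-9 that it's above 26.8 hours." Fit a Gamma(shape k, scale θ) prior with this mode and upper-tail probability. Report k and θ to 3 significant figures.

k ≈ 6.91, θ ≈ 2.57

Gamma(k,θ) with k>1 has mode (k−1)θ, so θ = 15.2/(k−1).
Need P(X < 26.8) = 0.9 with θ tied to k this way. Start at k = 2, θ = 15.2: P(X<26.8) ≈ 0.526.
Too low — raise k to concentrate. Iterating converges to k ≈ 6.91.
Then θ = 15.2/(6.91−1) ≈ 2.57.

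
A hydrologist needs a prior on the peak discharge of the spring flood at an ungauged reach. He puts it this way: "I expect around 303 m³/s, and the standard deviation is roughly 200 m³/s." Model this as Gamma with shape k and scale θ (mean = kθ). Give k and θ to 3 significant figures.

For Gamma(k, scale θ): mean = kθ, variance = kθ², so CV = 1/√k.
CV = SD/mean = 200/303 = 0.6601, hence k = 1/CV² = 2.3.
Then θ = mean/k = 303/2.3 = 132.

k ≈ 2.3, θ ≈ 132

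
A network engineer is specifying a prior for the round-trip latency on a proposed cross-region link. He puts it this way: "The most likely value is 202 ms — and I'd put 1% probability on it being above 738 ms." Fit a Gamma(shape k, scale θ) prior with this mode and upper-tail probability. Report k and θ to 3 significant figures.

Gamma(k,θ) with k>1 has mode (k−1)θ, so θ = 202/(k−1).
Need P(X < 738) = 0.99 with θ tied to k this way. Start at k = 2, θ = 202: P(X<738) ≈ 0.879.
Too low — raise k to concentrate. Iterating converges to k ≈ 3.55.
Then θ = 202/(3.55−1) ≈ 79.2.

k ≈ 3.55, θ ≈ 79.2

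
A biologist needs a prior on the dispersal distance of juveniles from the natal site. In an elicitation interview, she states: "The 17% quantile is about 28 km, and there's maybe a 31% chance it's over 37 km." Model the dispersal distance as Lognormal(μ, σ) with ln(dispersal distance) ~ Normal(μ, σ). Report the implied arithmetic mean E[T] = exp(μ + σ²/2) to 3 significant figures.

If T ~ Lognormal(μ,σ) then ln T ~ Normal(μ,σ), so the p-quantile of ln T is μ + z_p·σ.
ln(28) = 3.332 and ln(37) = 3.611; z_{0.17} = -0.9542, z_{0.69} = 0.4959.
σ = (3.611 − 3.332)/(0.4959 − (-0.9542)) = 0.192.
μ = 3.332 − (-0.9542)·0.192 = 3.516.
E[T] = exp(μ + σ²/2) = exp(3.516 + 0.0185) = 34.3 km.

E[T] ≈ 34.3 km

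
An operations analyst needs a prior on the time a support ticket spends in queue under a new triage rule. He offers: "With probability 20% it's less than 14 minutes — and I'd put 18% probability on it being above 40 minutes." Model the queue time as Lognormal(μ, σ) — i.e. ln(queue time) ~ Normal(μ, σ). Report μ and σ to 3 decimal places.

If T ~ Lognormal(μ,σ) then ln T ~ Normal(μ,σ), so the p-quantile of ln T is μ + z_p·σ.
ln(14) = 2.639 and ln(40) = 3.689; z_{0.2} = -0.8416, z_{0.82} = 0.9154.
σ = (3.689 − 2.639)/(0.9154 − (-0.8416)) = 0.598.
μ = 2.639 − (-0.8416)·0.598 = 3.142.

μ ≈ 3.142, σ ≈ 0.598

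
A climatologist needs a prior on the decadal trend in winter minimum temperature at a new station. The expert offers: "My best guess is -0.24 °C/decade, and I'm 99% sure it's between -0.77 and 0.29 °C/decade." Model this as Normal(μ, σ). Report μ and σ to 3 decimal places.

A symmetric 99% interval runs μ ± z·σ with z = 2.576.
Half-width = 0.53, so σ = 0.53/2.576 = 0.206.
μ is the stated best guess, -0.240.

μ = -0.240, σ = 0.206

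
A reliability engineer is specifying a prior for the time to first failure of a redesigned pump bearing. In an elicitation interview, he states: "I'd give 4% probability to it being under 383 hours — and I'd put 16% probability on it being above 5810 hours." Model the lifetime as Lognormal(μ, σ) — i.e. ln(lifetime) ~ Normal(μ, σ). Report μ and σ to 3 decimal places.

If T ~ Lognormal(μ,σ) then ln T ~ Normal(μ,σ), so the p-quantile of ln T is μ + z_p·σ.
ln(383) = 5.948 and ln(5810) = 8.667; z_{0.04} = -1.751, z_{0.84} = 0.9945.
σ = (8.667 − 5.948)/(0.9945 − (-1.751)) = 0.991.
μ = 5.948 − (-1.751)·0.991 = 7.682.

μ ≈ 7.682, σ ≈ 0.991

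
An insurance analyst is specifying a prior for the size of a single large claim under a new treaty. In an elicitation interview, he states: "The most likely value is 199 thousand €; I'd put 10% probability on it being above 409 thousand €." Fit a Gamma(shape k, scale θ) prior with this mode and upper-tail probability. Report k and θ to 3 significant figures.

Gamma(k,θ) with k>1 has mode (k−1)θ, so θ = 199/(k−1).
Need P(X < 409) = 0.9 with θ tied to k this way. Start at k = 2, θ = 199: P(X<409) ≈ 0.609.
Too low — raise k to concentrate. Iterating converges to k ≈ 4.7.
Then θ = 199/(4.7−1) ≈ 53.8.

k ≈ 4.7, θ ≈ 53.8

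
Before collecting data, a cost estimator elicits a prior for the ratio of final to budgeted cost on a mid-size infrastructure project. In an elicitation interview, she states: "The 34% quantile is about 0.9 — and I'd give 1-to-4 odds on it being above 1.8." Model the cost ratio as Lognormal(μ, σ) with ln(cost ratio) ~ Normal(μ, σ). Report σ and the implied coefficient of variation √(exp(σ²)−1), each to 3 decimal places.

σ ≈ 0.553, CV ≈ 0.598

If T ~ Lognormal(μ,σ) then ln T ~ Normal(μ,σ), so the p-quantile of ln T is μ + z_p·σ.
ln(0.9) = -0.1054 and ln(1.8) = 0.5878; z_{0.34} = -0.4125, z_{0.8} = 0.8416.
σ = (0.5878 − -0.1054)/(0.8416 − (-0.4125)) = 0.553.
μ = -0.1054 − (-0.4125)·0.553 = 0.123.
CV = √(exp(σ²)−1) = √(exp(0.3055)−1) = 0.598.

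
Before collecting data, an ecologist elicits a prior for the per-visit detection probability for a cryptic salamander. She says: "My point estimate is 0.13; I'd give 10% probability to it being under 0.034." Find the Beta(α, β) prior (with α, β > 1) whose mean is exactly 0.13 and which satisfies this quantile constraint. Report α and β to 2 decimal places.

α ≈ 1.80, β ≈ 12.02

With mean 0.13 fixed, write α = 0.13s, β = 0.87s where s = α+β.
Need P(θ < 0.034) = 0.1 under Beta(0.13s, 0.87s). Normal approximation: (q−m)/√(m(1−m)/s) ≈ z_{0.1} = -1.28, so s ≈ 0.13·0.87·(-1.28)²/(0.034−0.13)² = 20.2.
At s = 20.2: P(θ<0.034) ≈ 0.051. Adjusting to match 0.1 gives s ≈ 13.82.
So α = 0.13·13.82 ≈ 1.80, β = 0.87·13.82 ≈ 12.02.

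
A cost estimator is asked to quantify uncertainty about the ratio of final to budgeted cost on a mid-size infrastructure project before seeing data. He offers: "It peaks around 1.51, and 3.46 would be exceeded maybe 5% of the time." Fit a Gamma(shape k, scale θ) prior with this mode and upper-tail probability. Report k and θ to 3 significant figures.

k ≈ 4.99, θ ≈ 0.379

Gamma(k,θ) with k>1 has mode (k−1)θ, so θ = 1.51/(k−1).
Need P(X < 3.46) = 0.95 with θ tied to k this way. Start at k = 2, θ = 1.51: P(X<3.46) ≈ 0.667.
Too low — raise k to concentrate. Iterating converges to k ≈ 4.99.
Then θ = 1.51/(4.99−1) ≈ 0.379.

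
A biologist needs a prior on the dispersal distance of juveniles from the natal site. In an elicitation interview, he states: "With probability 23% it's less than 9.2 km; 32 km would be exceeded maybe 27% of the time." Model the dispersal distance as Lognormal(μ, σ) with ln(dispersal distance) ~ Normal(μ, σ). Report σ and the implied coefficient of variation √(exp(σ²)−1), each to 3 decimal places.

σ ≈ 0.922, CV ≈ 1.158

If T ~ Lognormal(μ,σ) then ln T ~ Normal(μ,σ), so the p-quantile of ln T is μ + z_p·σ.
ln(9.2) = 2.219 and ln(32) = 3.466; z_{0.23} = -0.7388, z_{0.73} = 0.6128.
σ = (3.466 − 2.219)/(0.6128 − (-0.7388)) = 0.922.
μ = 2.219 − (-0.7388)·0.922 = 2.901.
CV = √(exp(σ²)−1) = √(exp(0.8505)−1) = 1.158.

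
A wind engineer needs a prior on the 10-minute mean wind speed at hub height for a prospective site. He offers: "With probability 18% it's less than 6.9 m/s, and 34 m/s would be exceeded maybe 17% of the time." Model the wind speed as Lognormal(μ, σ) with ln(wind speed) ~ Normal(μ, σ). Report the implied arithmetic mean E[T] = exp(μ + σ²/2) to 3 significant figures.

If T ~ Lognormal(μ,σ) then ln T ~ Normal(μ,σ), so the p-quantile of ln T is μ + z_p·σ.
ln(6.9) = 1.932 and ln(34) = 3.526; z_{0.18} = -0.9154, z_{0.83} = 0.9542.
σ = (3.526 − 1.932)/(0.9542 − (-0.9154)) = 0.853.
μ = 1.932 − (-0.9154)·0.853 = 2.712.
E[T] = exp(μ + σ²/2) = exp(2.712 + 0.3639) = 21.7 m/s.

E[T] ≈ 21.7 m/s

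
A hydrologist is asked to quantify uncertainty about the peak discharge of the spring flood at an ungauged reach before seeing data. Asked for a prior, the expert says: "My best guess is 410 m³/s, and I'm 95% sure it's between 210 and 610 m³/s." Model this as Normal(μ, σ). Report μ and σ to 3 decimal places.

μ = 410.000, σ = 102.043

A symmetric 95% interval runs μ ± z·σ with z = 1.96.
Half-width = 200, so σ = 200/1.96 = 102.043.
μ is the stated best guess, 410.000.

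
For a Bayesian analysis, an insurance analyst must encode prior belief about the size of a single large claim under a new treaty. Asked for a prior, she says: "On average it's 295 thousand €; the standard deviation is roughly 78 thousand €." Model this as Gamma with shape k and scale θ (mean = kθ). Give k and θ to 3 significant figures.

k ≈ 14.3, θ ≈ 20.6

For Gamma(k, scale θ): mean = kθ, variance = kθ², so CV = 1/√k.
CV = SD/mean = 78/295 = 0.2644, hence k = 1/CV² = 14.3.
Then θ = mean/k = 295/14.3 = 20.6.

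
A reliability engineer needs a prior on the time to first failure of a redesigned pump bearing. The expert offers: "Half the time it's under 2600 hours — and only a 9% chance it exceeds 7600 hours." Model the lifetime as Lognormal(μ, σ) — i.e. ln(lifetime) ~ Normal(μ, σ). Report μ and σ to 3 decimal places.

μ ≈ 7.863, σ ≈ 0.800

If T ~ Lognormal(μ,σ) then ln T ~ Normal(μ,σ), so the p-quantile of ln T is μ + z_p·σ.
ln(2600) = 7.863 and ln(7600) = 8.936; z_{0.5} = 0, z_{0.91} = 1.341.
σ = (8.936 − 7.863)/(1.341 − (0)) = 0.800.
μ = 7.863 − (0)·0.800 = 7.863.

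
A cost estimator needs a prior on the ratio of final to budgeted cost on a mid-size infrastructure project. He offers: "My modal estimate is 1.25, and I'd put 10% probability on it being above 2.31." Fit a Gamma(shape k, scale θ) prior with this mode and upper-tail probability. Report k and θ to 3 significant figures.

Gamma(k,θ) with k>1 has mode (k−1)θ, so θ = 1.25/(k−1).
Need P(X < 2.31) = 0.9 with θ tied to k this way. Start at k = 2, θ = 1.25: P(X<2.31) ≈ 0.551.
Too low — raise k to concentrate. Iterating converges to k ≈ 6.06.
Then θ = 1.25/(6.06−1) ≈ 0.247.

k ≈ 6.06, θ ≈ 0.247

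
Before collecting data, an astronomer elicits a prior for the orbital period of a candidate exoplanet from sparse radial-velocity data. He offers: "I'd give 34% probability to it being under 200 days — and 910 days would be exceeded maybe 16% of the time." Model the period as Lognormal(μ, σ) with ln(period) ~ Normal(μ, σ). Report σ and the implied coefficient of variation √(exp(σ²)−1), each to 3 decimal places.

σ ≈ 1.077, CV ≈ 1.480

If T ~ Lognormal(μ,σ) then ln T ~ Normal(μ,σ), so the p-quantile of ln T is μ + z_p·σ.
ln(200) = 5.298 and ln(910) = 6.813; z_{0.34} = -0.4125, z_{0.84} = 0.9945.
σ = (6.813 − 5.298)/(0.9945 − (-0.4125)) = 1.077.
μ = 5.298 − (-0.4125)·1.077 = 5.743.
CV = √(exp(σ²)−1) = √(exp(1.1597)−1) = 1.480.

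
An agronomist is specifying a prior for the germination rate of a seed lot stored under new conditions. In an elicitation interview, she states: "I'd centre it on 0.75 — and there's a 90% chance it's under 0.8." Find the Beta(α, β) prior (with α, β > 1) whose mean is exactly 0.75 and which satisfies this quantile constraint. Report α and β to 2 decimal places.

With mean 0.75 fixed, write α = 0.75s, β = 0.25s where s = α+β.
Need P(θ < 0.8) = 0.9 under Beta(0.75s, 0.25s). Normal approximation: (q−m)/√(m(1−m)/s) ≈ z_{0.9} = 1.28, so s ≈ 0.75·0.25·(1.28)²/(0.8−0.75)² = 123.2.
At s = 123.2: P(θ<0.8) ≈ 0.905. Adjusting to match 0.9 gives s ≈ 118.05.
So α = 0.75·118.05 ≈ 88.54, β = 0.25·118.05 ≈ 29.51.

α ≈ 88.54, β ≈ 29.51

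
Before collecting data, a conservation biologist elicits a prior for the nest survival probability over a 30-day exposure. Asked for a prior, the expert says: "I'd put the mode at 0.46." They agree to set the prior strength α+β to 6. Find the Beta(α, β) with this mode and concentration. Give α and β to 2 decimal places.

For α,β > 1 the Beta mode is (α−1)/(α+β−2). With α+β = 6, the mode is (α−1)/4.
Set (α−1)/4 = 0.46 → α = 1 + 0.46·4 = 2.84.
β = 6 − α = 3.16.

α = 2.84, β = 3.16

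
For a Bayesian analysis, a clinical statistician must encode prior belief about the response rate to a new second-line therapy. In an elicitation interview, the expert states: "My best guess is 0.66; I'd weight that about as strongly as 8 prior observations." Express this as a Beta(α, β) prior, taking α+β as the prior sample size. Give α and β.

α = 5.28, β = 2.72

Under the effective-sample-size interpretation, Beta(α, β) has prior mean α/(α+β) and prior sample size α+β.
So α+β = 8 and α/(α+β) = 0.66, giving α = 0.66·8 = 5.28 and β = 8 − 5.28 = 2.72.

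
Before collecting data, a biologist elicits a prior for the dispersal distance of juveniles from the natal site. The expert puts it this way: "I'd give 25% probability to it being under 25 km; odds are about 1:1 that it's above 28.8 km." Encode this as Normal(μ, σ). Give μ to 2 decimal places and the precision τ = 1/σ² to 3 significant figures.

For Normal(μ,σ), the p-quantile is μ + z_p·σ. Here z_{0.25} = -0.6745, z_{0.5} = 0.
So 25 = μ − 0.6745σ and 28.8 = μ + 0σ.
Subtracting: σ = (28.8 − 25)/(0 − (-0.6745)) = 5.63.
Then μ = 25 − (-0.6745)·5.63 = 28.80.
Precision τ = 1/σ² = 1/5.634² = 0.0315.

μ = 28.80, τ = 0.0315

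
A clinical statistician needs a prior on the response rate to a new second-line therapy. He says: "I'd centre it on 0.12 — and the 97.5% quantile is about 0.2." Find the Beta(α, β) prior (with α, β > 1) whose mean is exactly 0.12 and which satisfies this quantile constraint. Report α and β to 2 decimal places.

α ≈ 9.41, β ≈ 68.99

With mean 0.12 fixed, write α = 0.12s, β = 0.88s where s = α+β.
Need P(θ < 0.2) = 0.975 under Beta(0.12s, 0.88s). Normal approximation: (q−m)/√(m(1−m)/s) ≈ z_{0.975} = 1.96, so s ≈ 0.12·0.88·(1.96)²/(0.2−0.12)² = 63.4.
At s = 63.4: P(θ<0.2) ≈ 0.962. Adjusting to match 0.975 gives s ≈ 78.40.
So α = 0.12·78.40 ≈ 9.41, β = 0.88·78.40 ≈ 68.99.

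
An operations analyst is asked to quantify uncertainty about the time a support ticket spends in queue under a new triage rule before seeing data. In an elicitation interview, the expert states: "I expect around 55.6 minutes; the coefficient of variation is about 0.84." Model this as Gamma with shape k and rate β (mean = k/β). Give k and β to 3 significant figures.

For Gamma(k, rate β): mean = k/β, variance = k/β², so CV = 1/√k.
CV = 0.84, hence k = 1/CV² = 1.42.
Then β = k/mean = 1.42/55.6 = 0.0255.

k ≈ 1.42, β ≈ 0.0255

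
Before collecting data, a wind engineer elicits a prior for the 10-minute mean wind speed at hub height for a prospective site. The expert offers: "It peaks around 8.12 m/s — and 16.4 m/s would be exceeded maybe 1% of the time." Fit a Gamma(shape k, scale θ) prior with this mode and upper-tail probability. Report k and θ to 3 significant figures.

Gamma(k,θ) with k>1 has mode (k−1)θ, so θ = 8.12/(k−1).
Need P(X < 16.4) = 0.99 with θ tied to k this way. Start at k = 2, θ = 8.12: P(X<16.4) ≈ 0.599.
Too low — raise k to concentrate. Iterating converges to k ≈ 10.9.
Then θ = 8.12/(10.9−1) ≈ 0.818.

k ≈ 10.9, θ ≈ 0.818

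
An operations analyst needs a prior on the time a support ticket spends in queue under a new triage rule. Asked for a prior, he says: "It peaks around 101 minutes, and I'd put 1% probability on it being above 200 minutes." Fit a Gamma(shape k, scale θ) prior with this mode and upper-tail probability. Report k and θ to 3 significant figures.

Gamma(k,θ) with k>1 has mode (k−1)θ, so θ = 101/(k−1).
Need P(X < 200) = 0.99 with θ tied to k this way. Start at k = 2, θ = 101: P(X<200) ≈ 0.589.
Too low — raise k to concentrate. Iterating converges to k ≈ 11.5.
Then θ = 101/(11.5−1) ≈ 9.58.

k ≈ 11.5, θ ≈ 9.58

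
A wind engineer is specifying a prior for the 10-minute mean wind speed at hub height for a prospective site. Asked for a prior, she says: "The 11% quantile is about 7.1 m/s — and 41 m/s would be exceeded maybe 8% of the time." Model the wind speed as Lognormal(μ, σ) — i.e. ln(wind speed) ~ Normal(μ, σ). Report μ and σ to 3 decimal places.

If T ~ Lognormal(μ,σ) then ln T ~ Normal(μ,σ), so the p-quantile of ln T is μ + z_p·σ.
ln(7.1) = 1.96 and ln(41) = 3.714; z_{0.11} = -1.227, z_{0.92} = 1.405.
σ = (3.714 − 1.96)/(1.405 − (-1.227)) = 0.666.
μ = 1.96 − (-1.227)·0.666 = 2.777.

μ ≈ 2.777, σ ≈ 0.666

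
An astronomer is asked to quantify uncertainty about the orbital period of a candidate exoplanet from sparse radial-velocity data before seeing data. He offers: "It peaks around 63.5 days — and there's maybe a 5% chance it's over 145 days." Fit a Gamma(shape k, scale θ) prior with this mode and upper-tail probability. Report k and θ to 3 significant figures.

k ≈ 5.02, θ ≈ 15.8

Gamma(k,θ) with k>1 has mode (k−1)θ, so θ = 63.5/(k−1).
Need P(X < 145) = 0.95 with θ tied to k this way. Start at k = 2, θ = 63.5: P(X<145) ≈ 0.665.
Too low — raise k to concentrate. Iterating converges to k ≈ 5.02.
Then θ = 63.5/(5.02−1) ≈ 15.8.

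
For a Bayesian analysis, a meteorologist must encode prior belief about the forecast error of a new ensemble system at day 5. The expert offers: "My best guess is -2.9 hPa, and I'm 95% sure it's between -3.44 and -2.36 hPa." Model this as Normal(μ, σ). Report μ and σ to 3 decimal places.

μ = -2.900, σ = 0.276

A symmetric 95% interval runs μ ± z·σ with z = 1.96.
Half-width = 0.54, so σ = 0.54/1.96 = 0.276.
μ is the stated best guess, -2.900.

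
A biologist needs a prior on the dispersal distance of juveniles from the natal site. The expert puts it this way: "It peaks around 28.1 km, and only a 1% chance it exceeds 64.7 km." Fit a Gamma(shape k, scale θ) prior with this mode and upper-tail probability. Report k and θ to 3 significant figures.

k ≈ 7.87, θ ≈ 4.09

Gamma(k,θ) with k>1 has mode (k−1)θ, so θ = 28.1/(k−1).
Need P(X < 64.7) = 0.99 with θ tied to k this way. Start at k = 2, θ = 28.1: P(X<64.7) ≈ 0.670.
Too low — raise k to concentrate. Iterating converges to k ≈ 7.87.
Then θ = 28.1/(7.87−1) ≈ 4.09.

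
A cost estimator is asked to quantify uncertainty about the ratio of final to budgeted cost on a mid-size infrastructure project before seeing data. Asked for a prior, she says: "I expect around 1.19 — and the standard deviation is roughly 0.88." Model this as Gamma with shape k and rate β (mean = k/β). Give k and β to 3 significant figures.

k ≈ 1.83, β ≈ 1.54

For Gamma(k, rate β): mean = k/β, variance = k/β², so CV = 1/√k.
CV = SD/mean = 0.88/1.19 = 0.7395, hence k = 1/CV² = 1.83.
Then β = k/mean = 1.83/1.19 = 1.54.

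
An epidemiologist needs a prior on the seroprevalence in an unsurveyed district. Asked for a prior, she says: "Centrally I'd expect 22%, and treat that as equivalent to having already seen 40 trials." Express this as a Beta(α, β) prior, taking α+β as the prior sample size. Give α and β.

Under the effective-sample-size interpretation, Beta(α, β) has prior mean α/(α+β) and prior sample size α+β.
So α+β = 40 and α/(α+β) = 0.22, giving α = 0.22·40 = 8.8 and β = 40 − 8.8 = 31.2.

α = 8.8, β = 31.2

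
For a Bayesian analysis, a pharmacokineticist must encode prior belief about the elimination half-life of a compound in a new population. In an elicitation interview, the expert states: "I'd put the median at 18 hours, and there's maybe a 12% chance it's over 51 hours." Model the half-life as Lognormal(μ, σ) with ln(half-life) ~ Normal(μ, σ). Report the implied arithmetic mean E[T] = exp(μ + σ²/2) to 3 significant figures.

If T ~ Lognormal(μ,σ) then ln T ~ Normal(μ,σ), so the p-quantile of ln T is μ + z_p·σ.
ln(18) = 2.89 and ln(51) = 3.932; z_{0.5} = 0, z_{0.88} = 1.175.
σ = (3.932 − 2.89)/(1.175 − (0)) = 0.886.
μ = 2.89 − (0)·0.886 = 2.890.
E[T] = exp(μ + σ²/2) = exp(2.890 + 0.3928) = 26.7 hours.

E[T] ≈ 26.7 hours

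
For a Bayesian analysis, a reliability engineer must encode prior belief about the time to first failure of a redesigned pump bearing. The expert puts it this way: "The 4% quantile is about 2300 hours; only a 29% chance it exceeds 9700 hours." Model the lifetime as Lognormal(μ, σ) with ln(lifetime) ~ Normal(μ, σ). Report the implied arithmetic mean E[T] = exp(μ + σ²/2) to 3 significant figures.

E[T] ≈ 8340 hours

If T ~ Lognormal(μ,σ) then ln T ~ Normal(μ,σ), so the p-quantile of ln T is μ + z_p·σ.
ln(2300) = 7.741 and ln(9700) = 9.18; z_{0.04} = -1.751, z_{0.71} = 0.5534.
σ = (9.18 − 7.741)/(0.5534 − (-1.751)) = 0.625.
μ = 7.741 − (-1.751)·0.625 = 8.834.
E[T] = exp(μ + σ²/2) = exp(8.834 + 0.1951) = 8340 hours.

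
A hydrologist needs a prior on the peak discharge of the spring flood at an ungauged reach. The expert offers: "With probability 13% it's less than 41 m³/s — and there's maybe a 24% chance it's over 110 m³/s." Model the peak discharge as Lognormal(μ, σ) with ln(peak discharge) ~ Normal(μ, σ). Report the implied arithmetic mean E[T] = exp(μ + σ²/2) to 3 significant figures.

If T ~ Lognormal(μ,σ) then ln T ~ Normal(μ,σ), so the p-quantile of ln T is μ + z_p·σ.
ln(41) = 3.714 and ln(110) = 4.7; z_{0.13} = -1.126, z_{0.76} = 0.7063.
σ = (4.7 − 3.714)/(0.7063 − (-1.126)) = 0.539.
μ = 3.714 − (-1.126)·0.539 = 4.320.
E[T] = exp(μ + σ²/2) = exp(4.320 + 0.1450) = 86.9 m³/s.

E[T] ≈ 86.9 m³/s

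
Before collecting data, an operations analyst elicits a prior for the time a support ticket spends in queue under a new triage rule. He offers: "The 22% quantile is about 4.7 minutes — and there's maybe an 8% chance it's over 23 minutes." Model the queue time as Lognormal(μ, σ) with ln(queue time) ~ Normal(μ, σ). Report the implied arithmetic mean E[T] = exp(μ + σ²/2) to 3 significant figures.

E[T] ≈ 10.8 minutes

If T ~ Lognormal(μ,σ) then ln T ~ Normal(μ,σ), so the p-quantile of ln T is μ + z_p·σ.
ln(4.7) = 1.548 and ln(23) = 3.135; z_{0.22} = -0.7722, z_{0.92} = 1.405.
σ = (3.135 − 1.548)/(1.405 − (-0.7722)) = 0.729.
μ = 1.548 − (-0.7722)·0.729 = 2.111.
E[T] = exp(μ + σ²/2) = exp(2.111 + 0.2660) = 10.8 minutes.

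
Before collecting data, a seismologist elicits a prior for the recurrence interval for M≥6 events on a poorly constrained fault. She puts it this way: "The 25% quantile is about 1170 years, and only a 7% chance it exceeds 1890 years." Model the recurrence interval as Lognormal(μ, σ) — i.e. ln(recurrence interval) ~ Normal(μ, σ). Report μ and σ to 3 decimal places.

If T ~ Lognormal(μ,σ) then ln T ~ Normal(μ,σ), so the p-quantile of ln T is μ + z_p·σ.
ln(1170) = 7.065 and ln(1890) = 7.544; z_{0.25} = -0.6745, z_{0.93} = 1.476.
σ = (7.544 − 7.065)/(1.476 − (-0.6745)) = 0.223.
μ = 7.065 − (-0.6745)·0.223 = 7.215.

μ ≈ 7.215, σ ≈ 0.223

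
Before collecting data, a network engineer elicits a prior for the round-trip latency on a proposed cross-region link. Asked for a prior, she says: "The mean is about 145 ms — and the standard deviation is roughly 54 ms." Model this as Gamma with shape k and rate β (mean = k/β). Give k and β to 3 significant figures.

For Gamma(k, rate β): mean = k/β, variance = k/β², so CV = 1/√k.
CV = SD/mean = 54/145 = 0.3724, hence k = 1/CV² = 7.21.
Then β = k/mean = 7.21/145 = 0.0497.

k ≈ 7.21, β ≈ 0.0497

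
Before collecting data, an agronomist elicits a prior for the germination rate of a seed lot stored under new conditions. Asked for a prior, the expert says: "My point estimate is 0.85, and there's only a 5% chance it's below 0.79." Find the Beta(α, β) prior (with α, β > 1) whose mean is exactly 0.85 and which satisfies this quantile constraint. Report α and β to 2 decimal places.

α ≈ 91.07, β ≈ 16.07

With mean 0.85 fixed, write α = 0.85s, β = 0.15s where s = α+β.
Need P(θ < 0.79) = 0.05 under Beta(0.85s, 0.15s). Normal approximation: (q−m)/√(m(1−m)/s) ≈ z_{0.05} = -1.64, so s ≈ 0.85·0.15·(-1.64)²/(0.79−0.85)² = 95.8.
At s = 95.8: P(θ<0.79) ≈ 0.059. Adjusting to match 0.05 gives s ≈ 107.14.
So α = 0.85·107.14 ≈ 91.07, β = 0.15·107.14 ≈ 16.07.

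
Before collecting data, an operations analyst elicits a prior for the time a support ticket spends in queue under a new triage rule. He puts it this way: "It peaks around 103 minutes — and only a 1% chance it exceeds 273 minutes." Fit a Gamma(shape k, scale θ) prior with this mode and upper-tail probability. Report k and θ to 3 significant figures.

k ≈ 5.88, θ ≈ 21.1

Gamma(k,θ) with k>1 has mode (k−1)θ, so θ = 103/(k−1).
Need P(X < 273) = 0.99 with θ tied to k this way. Start at k = 2, θ = 103: P(X<273) ≈ 0.742.
Too low — raise k to concentrate. Iterating converges to k ≈ 5.88.
Then θ = 103/(5.88−1) ≈ 21.1.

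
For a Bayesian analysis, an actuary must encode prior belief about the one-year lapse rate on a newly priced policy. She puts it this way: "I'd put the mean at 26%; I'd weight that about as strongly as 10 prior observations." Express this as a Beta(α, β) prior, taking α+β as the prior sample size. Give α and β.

α = 2.6, β = 7.4

Under the effective-sample-size interpretation, Beta(α, β) has prior mean α/(α+β) and prior sample size α+β.
So α+β = 10 and α/(α+β) = 0.26, giving α = 0.26·10 = 2.6 and β = 10 − 2.6 = 7.4.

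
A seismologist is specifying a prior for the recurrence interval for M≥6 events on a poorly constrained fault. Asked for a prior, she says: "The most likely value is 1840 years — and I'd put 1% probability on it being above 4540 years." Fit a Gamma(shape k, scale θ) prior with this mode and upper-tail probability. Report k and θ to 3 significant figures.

Gamma(k,θ) with k>1 has mode (k−1)θ, so θ = 1840/(k−1).
Need P(X < 4540) = 0.99 with θ tied to k this way. Start at k = 2, θ = 1840: P(X<4540) ≈ 0.706.
Too low — raise k to concentrate. Iterating converges to k ≈ 6.77.
Then θ = 1840/(6.77−1) ≈ 319.

k ≈ 6.77, θ ≈ 319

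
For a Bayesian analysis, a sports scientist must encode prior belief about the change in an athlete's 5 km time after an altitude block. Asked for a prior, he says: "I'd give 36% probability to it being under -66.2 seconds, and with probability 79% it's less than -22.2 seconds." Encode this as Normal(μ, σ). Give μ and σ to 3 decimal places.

μ = -52.660, σ = 37.772

The p-quantile of Normal(μ,σ) is μ + z_p·σ, with z_{0.36} = -0.3585 and z_{0.79} = 0.8064.
Eliminate σ: μ = (z₂·x₁ − z₁·x₂)/(z₂ − z₁) = (0.8064·-66.2 − (-0.3585)·-22.2)/1.165 = -52.660.
Then σ = (x₂ − x₁)/(z₂ − z₁) = (-22.2 − -66.2)/1.165 = 37.772.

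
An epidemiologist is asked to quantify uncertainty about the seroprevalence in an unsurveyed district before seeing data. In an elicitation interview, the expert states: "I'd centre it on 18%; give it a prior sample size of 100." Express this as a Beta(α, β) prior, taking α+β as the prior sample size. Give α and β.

Under the effective-sample-size interpretation, Beta(α, β) has prior mean α/(α+β) and prior sample size α+β.
So α+β = 100 and α/(α+β) = 0.18, giving α = 0.18·100 = 18 and β = 100 − 18 = 82.

α = 18, β = 82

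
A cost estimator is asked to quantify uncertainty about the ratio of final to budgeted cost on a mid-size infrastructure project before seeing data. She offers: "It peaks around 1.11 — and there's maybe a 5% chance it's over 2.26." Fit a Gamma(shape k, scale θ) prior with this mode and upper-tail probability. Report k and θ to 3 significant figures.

k ≈ 6.48, θ ≈ 0.203

Gamma(k,θ) with k>1 has mode (k−1)θ, so θ = 1.11/(k−1).
Need P(X < 2.26) = 0.95 with θ tied to k this way. Start at k = 2, θ = 1.11: P(X<2.26) ≈ 0.604.
Too low — raise k to concentrate. Iterating converges to k ≈ 6.48.
Then θ = 1.11/(6.48−1) ≈ 0.203.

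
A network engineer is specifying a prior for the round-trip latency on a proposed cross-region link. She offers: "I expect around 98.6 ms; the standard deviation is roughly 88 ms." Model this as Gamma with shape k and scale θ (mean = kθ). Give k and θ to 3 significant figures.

For Gamma(k, scale θ): mean = kθ, variance = kθ², so CV = 1/√k.
CV = SD/mean = 88/98.6 = 0.8925, hence k = 1/CV² = 1.26.
Then θ = mean/k = 98.6/1.26 = 78.5.

k ≈ 1.26, θ ≈ 78.5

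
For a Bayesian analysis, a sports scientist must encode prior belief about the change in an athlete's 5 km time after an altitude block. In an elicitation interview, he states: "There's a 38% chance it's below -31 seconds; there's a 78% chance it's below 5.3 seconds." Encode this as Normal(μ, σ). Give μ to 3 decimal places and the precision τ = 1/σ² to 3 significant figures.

The p-quantile of Normal(μ,σ) is μ + z_p·σ, with z_{0.38} = -0.3055 and z_{0.78} = 0.7722.
Eliminate σ: μ = (z₂·x₁ − z₁·x₂)/(z₂ − z₁) = (0.7722·-31 − (-0.3055)·5.3)/1.078 = -20.710.
Then σ = (x₂ − x₁)/(z₂ − z₁) = (5.3 − -31)/1.078 = 33.684.
Precision τ = 1/σ² = 1/33.68² = 0.000881.

μ = -20.710, τ = 0.000881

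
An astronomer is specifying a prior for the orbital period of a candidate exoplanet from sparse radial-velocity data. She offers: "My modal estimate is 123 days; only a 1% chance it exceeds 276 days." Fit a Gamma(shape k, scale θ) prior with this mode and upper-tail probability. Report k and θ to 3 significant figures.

Gamma(k,θ) with k>1 has mode (k−1)θ, so θ = 123/(k−1).
Need P(X < 276) = 0.99 with θ tied to k this way. Start at k = 2, θ = 123: P(X<276) ≈ 0.656.
Too low — raise k to concentrate. Iterating converges to k ≈ 8.35.
Then θ = 123/(8.35−1) ≈ 16.7.

k ≈ 8.35, θ ≈ 16.7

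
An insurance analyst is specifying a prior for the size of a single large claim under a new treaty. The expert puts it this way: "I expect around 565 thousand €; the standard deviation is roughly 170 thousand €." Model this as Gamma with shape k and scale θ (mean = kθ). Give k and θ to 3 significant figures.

k ≈ 11, θ ≈ 51.2

For Gamma(k, scale θ): mean = kθ, variance = kθ², so CV = 1/√k.
CV = SD/mean = 170/565 = 0.3009, hence k = 1/CV² = 11.
Then θ = mean/k = 565/11 = 51.2.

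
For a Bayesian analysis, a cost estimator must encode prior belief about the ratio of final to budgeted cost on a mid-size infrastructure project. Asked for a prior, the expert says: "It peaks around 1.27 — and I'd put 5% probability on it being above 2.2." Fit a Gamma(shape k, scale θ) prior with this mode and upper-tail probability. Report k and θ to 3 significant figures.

Gamma(k,θ) with k>1 has mode (k−1)θ, so θ = 1.27/(k−1).
Need P(X < 2.2) = 0.95 with θ tied to k this way. Start at k = 2, θ = 1.27: P(X<2.2) ≈ 0.517.
Too low — raise k to concentrate. Iterating converges to k ≈ 10.2.
Then θ = 1.27/(10.2−1) ≈ 0.137.

k ≈ 10.2, θ ≈ 0.137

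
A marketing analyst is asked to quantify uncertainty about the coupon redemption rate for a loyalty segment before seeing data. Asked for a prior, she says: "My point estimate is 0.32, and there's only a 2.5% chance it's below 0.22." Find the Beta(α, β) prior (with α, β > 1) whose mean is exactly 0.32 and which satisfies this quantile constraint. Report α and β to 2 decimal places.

α ≈ 23.98, β ≈ 50.95

With mean 0.32 fixed, write α = 0.32s, β = 0.68s where s = α+β.
Need P(θ < 0.22) = 0.025 under Beta(0.32s, 0.68s). Normal approximation: (q−m)/√(m(1−m)/s) ≈ z_{0.025} = -1.96, so s ≈ 0.32·0.68·(-1.96)²/(0.22−0.32)² = 83.6.
At s = 83.6: P(θ<0.22) ≈ 0.019. Adjusting to match 0.025 gives s ≈ 74.93.
So α = 0.32·74.93 ≈ 23.98, β = 0.68·74.93 ≈ 50.95.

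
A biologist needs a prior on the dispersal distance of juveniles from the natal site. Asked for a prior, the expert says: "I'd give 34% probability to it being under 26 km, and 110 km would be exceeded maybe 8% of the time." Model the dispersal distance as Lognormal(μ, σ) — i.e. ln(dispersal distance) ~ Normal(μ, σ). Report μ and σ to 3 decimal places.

μ ≈ 3.585, σ ≈ 0.794

If T ~ Lognormal(μ,σ) then ln T ~ Normal(μ,σ), so the p-quantile of ln T is μ + z_p·σ.
ln(26) = 3.258 and ln(110) = 4.7; z_{0.34} = -0.4125, z_{0.92} = 1.405.
σ = (4.7 − 3.258)/(1.405 − (-0.4125)) = 0.794.
μ = 3.258 − (-0.4125)·0.794 = 3.585.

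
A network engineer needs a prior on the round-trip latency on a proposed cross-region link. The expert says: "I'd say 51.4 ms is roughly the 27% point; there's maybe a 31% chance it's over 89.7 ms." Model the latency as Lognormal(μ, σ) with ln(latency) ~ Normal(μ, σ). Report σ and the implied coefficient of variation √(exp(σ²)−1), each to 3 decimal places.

If T ~ Lognormal(μ,σ) then ln T ~ Normal(μ,σ), so the p-quantile of ln T is μ + z_p·σ.
ln(51.4) = 3.94 and ln(89.7) = 4.496; z_{0.27} = -0.6128, z_{0.69} = 0.4959.
σ = (4.496 − 3.94)/(0.4959 − (-0.6128)) = 0.502.
μ = 3.94 − (-0.6128)·0.502 = 4.247.
CV = √(exp(σ²)−1) = √(exp(0.2523)−1) = 0.536.

σ ≈ 0.502, CV ≈ 0.536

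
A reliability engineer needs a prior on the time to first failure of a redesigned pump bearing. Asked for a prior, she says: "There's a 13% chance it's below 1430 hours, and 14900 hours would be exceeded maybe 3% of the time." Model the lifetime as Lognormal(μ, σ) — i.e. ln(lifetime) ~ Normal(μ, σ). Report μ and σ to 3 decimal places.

If T ~ Lognormal(μ,σ) then ln T ~ Normal(μ,σ), so the p-quantile of ln T is μ + z_p·σ.
ln(1430) = 7.265 and ln(14900) = 9.609; z_{0.13} = -1.126, z_{0.97} = 1.881.
σ = (9.609 − 7.265)/(1.881 − (-1.126)) = 0.779.
μ = 7.265 − (-1.126)·0.779 = 8.143.

μ ≈ 8.143, σ ≈ 0.779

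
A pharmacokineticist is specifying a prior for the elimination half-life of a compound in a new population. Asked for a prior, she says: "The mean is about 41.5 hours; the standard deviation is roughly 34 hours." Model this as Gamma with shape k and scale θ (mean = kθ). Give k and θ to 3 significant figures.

k ≈ 1.49, θ ≈ 27.9

For Gamma(k, scale θ): mean = kθ, variance = kθ², so CV = 1/√k.
CV = SD/mean = 34/41.5 = 0.8193, hence k = 1/CV² = 1.49.
Then θ = mean/k = 41.5/1.49 = 27.9.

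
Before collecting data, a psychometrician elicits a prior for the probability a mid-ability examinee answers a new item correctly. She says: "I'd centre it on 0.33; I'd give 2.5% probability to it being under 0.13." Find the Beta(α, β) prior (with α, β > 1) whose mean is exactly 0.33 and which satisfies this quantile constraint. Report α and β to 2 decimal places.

With mean 0.33 fixed, write α = 0.33s, β = 0.67s where s = α+β.
Need P(θ < 0.13) = 0.025 under Beta(0.33s, 0.67s). Normal approximation: (q−m)/√(m(1−m)/s) ≈ z_{0.025} = -1.96, so s ≈ 0.33·0.67·(-1.96)²/(0.13−0.33)² = 21.2.
At s = 21.2: P(θ<0.13) ≈ 0.011. Adjusting to match 0.025 gives s ≈ 15.91.
So α = 0.33·15.91 ≈ 5.25, β = 0.67·15.91 ≈ 10.66.

α ≈ 5.25, β ≈ 10.66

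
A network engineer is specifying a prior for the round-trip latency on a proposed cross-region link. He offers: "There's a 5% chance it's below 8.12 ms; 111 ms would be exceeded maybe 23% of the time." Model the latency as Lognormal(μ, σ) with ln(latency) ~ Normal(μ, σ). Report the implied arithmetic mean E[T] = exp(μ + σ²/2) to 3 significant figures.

E[T] ≈ 90.1 ms

If T ~ Lognormal(μ,σ) then ln T ~ Normal(μ,σ), so the p-quantile of ln T is μ + z_p·σ.
ln(8.12) = 2.094 and ln(111) = 4.71; z_{0.05} = -1.645, z_{0.77} = 0.7388.
σ = (4.71 − 2.094)/(0.7388 − (-1.645)) = 1.097.
μ = 2.094 − (-1.645)·1.097 = 3.899.
E[T] = exp(μ + σ²/2) = exp(3.899 + 0.6018) = 90.1 ms.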